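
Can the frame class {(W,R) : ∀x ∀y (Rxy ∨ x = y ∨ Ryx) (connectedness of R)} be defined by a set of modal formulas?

No

Modal frame validity is preserved under disjoint unions.
Take 3 disjoint single-world reflexive frames: each is trivially connected, but their disjoint union has 3 worlds with no edge between distinct components, so it is not connected.
Hence connectedness of R is not modally definable.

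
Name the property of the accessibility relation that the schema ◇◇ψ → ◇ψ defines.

Replacing ψ by ¬ψ and contraposing gives the equivalent schema □ψ → □□ψ.
Suppose □ψ→□□ψ is valid. Take Rxy, Ryz and set V(ψ)={w : Rxw}. Then □ψ at x, so □□ψ at x, so □ψ at y, so ψ at z, i.e. Rxz.

transitivity: ∀x ∀y ∀z (Rxy ∧ Ryz → Rxz)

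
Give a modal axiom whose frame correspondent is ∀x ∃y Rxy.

This is seriality; the standard corresponding axiom is D: □s → ◇s.
Suppose □s→◇s is valid. At any x set V(s)=W. Then □s at x, so ◇s at x, so x has a successor.

□s → ◇s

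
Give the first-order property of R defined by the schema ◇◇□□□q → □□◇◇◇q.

∀x ∀y ∀z ((xR²y ∧ xR²z) → ∃w (yR³w ∧ zR³w))

This is a Sahlqvist (Geach-type) schema ◇^2□^3q → □^2◇^3q.
First-order correspondent: ∀x ∀y ∀z ((xR²y ∧ xR²z) → ∃w (yR³w ∧ zR³w)).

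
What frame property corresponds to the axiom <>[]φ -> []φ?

the Euclidean property: forall x forall y forall z (Rxy & Rxz -> Ryz)

This schema is equivalent to the 5 axiom ◇φ → □◇φ.
Its frame correspondent is the Euclidean property — forall x forall y forall z (Rxy & Rxz -> Ryz).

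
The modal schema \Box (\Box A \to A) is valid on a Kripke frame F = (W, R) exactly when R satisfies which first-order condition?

Shift-reflexivity

Suppose □(□A→A) is valid. Take Rxy and set V(A)={w : Ryw}. Then at y, □A holds; since □(□A→A) at x, □A→A at y, so A at y, i.e. Ryy.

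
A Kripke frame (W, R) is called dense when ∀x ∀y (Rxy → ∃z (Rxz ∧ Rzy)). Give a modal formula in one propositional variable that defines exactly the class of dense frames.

□□s → □s

The condition is density. The C4 schema □□s → □s defines it.
Suppose □□s→□s is valid. Take Rxy and set V(s)={w : xR²w}. Then □□s at x, so □s at x, so s at y, i.e. ∃z(Rxz∧Rzy).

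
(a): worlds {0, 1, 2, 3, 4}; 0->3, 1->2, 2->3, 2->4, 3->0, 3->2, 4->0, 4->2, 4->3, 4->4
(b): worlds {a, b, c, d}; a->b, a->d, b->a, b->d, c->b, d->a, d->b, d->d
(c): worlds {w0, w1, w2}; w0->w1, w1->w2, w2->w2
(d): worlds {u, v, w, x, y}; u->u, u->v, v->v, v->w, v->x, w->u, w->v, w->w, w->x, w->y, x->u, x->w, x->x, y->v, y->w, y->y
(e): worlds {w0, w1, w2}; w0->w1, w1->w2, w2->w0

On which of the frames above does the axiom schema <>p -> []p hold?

(c), (e)

The schema corresponds to partial functionality: forall x forall y forall z (Rxy & Rxz -> y = z).
(a): fails — 2 sees both 3 and 4.
(b): fails — a sees both b and d.
(c): satisfies the condition.
(d): fails — u sees both u and v.
(e): satisfies the condition.
Valid on: (c), (e).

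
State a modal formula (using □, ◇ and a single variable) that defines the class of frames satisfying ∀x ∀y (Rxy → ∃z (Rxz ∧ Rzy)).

This is density; the standard corresponding axiom is C4: □□p → □p.
Suppose □□p→□p is valid. Take Rxy and set V(p)={w : xR²w}. Then □□p at x, so □p at x, so p at y, i.e. ∃z(Rxz∧Rzy).

□□p → □p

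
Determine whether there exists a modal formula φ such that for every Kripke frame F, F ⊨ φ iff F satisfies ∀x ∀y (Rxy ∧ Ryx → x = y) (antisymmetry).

Modal frame validity is preserved under surjective bounded morphisms.
The 6-cycle (worlds a,b,c,d,e,f with a→b→c→d→e→f→a) is antisymmetric. Sending even-indexed worlds to a and odd-indexed worlds to b is a surjective bounded morphism onto the two-world frame with a↔b, which is not antisymmetric.
So the class is not modally definable.

Not modally definable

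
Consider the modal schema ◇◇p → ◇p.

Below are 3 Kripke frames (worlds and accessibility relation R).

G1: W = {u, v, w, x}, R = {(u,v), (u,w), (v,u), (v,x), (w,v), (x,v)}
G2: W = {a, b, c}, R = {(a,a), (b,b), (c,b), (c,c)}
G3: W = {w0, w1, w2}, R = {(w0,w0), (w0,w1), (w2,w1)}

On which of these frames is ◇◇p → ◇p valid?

G2, G3

The schema corresponds to transitivity: ∀x ∀y ∀z (Rxy ∧ Ryz → Rxz).
G1: fails — Ruv and Rvu but not Ruu.
G2: satisfies the condition.
G3: satisfies the condition.
Valid on: G2, G3.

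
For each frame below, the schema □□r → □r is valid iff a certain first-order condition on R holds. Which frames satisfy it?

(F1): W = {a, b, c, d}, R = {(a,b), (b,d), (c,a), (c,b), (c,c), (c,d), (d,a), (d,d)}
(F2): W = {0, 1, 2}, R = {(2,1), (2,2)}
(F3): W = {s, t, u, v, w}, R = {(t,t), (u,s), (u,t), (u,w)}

(F2)

This is the axiom for density; its first-order frame correspondent is ∀x ∀y (Rxy → ∃z (Rxz ∧ Rzy)).
(F1): fails — Rab but no z with Raz and Rzb.
(F2): holds.
(F3): fails — Ruw but no z with Ruz and Rzw.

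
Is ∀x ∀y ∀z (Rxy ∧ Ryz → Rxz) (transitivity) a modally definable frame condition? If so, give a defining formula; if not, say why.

This is a Sahlqvist condition; the 4 axiom □p → □□p defines it.

Yes — defined by □p → □□p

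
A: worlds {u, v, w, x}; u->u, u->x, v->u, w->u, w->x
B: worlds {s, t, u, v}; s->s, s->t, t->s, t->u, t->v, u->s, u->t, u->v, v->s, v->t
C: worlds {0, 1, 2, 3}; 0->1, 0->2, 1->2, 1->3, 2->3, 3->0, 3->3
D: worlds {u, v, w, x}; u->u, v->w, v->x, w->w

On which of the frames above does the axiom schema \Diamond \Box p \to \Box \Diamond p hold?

Frame correspondent (Sahlqvist): \forall x \forall y \forall z (Rxy \wedge Rxz \to \exists w (Ryw \wedge Rzw)) — i.e. convergence.
A: fails — Ruu and Rux but u and x have no common successor.
B: condition met.
C: fails — R33 and R30 but 3 and 0 have no common successor.
D: fails — Rvx and Rvx but x and x have no common successor.

B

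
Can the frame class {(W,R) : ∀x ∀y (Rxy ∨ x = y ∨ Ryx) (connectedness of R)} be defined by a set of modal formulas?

Not definable by any modal formula

Modal frame validity is preserved under disjoint unions.
Take 2 disjoint single-world reflexive frames: each is trivially connected, but their disjoint union has 2 worlds with no edge between distinct components, so it is not connected.
Hence connectedness of R is not modally definable.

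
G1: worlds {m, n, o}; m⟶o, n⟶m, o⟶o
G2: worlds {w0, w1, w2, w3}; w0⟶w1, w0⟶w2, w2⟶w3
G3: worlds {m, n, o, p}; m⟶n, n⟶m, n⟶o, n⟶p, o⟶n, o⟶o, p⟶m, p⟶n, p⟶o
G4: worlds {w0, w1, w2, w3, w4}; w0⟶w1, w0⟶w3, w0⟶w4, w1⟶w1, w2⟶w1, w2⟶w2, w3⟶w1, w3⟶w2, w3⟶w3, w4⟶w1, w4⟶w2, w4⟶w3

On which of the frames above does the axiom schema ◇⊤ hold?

Frame correspondent (Sahlqvist): ∀x ∃y Rxy — i.e. seriality.
G1: ✓.
G2: fails — world w1 has no successor.
G3: ✓.
G4: ✓.

G1, G3, G4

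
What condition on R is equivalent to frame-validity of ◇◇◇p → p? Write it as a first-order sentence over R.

This is a Sahlqvist (Geach-type) schema ◇^3□^0p → □^0◇^0p.
Minimal-valuation argument: fix x; take any y with xR^3y and any z with xR^0z. Set V(p) to the set of worlds R-reachable from y in exactly 0 steps. Then □^0p holds at y, so the antecedent holds at x; validity forces ◇^0p at z, giving a w with zR^0w and yR^0w.
First-order correspondent: ∀x ∀y (xR³y → ∃w (y = w ∧ x = w)).

∀x ∀y (xR³y → ∃w (y = w ∧ x = w))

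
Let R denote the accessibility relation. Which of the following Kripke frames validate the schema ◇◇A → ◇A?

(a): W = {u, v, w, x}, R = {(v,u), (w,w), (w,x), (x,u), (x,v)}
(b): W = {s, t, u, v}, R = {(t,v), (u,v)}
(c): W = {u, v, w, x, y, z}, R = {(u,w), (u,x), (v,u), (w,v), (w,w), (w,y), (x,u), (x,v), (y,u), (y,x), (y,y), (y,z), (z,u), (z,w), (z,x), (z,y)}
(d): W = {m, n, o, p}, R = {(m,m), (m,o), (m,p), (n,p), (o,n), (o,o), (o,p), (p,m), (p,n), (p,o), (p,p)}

Frame correspondent (Sahlqvist): ∀x ∀y ∀z (Rxy ∧ Ryz → Rxz) — i.e. transitivity.
(a): fails — Rwx and Rxu but not Rwu.
(b): satisfies the condition.
(c): fails — Ryx and Rxv but not Ryv.
(d): fails — Rop and Rpm but not Rom.

(b)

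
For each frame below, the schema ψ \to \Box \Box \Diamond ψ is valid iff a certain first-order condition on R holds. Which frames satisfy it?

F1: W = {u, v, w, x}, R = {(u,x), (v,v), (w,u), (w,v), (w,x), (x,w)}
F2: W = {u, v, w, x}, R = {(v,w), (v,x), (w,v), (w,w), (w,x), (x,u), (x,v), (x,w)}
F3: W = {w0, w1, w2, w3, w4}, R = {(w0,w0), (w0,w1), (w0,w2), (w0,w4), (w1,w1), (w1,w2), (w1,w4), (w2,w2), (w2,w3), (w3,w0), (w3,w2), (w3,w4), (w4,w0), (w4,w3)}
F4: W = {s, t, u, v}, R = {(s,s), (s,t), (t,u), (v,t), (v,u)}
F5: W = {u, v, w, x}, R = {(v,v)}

Frame correspondent (Sahlqvist): \forall x \forall z (x R^2 z \to \exists w (x = w \wedge zRw)) — i.e. a generalized confluence (Geach) condition.
F1: fails — wR²v but no t with w=t and vRt.
F2: fails — vR²u but no t with v=t and uRt.
F3: fails — w0R²w1 but no w with w0=w and w1Rw.
F4: fails — sR²t but no w with s=w and tRw.
F5: satisfies the condition.
Valid on: F5.

F5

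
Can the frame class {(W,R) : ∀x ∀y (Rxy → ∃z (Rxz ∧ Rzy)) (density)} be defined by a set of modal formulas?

Definable; □□q → □q defines it

This is a Sahlqvist condition; the C4 axiom □□q → □q defines it.
Suppose □□q→□q is valid. Take Rxy and set V(q)={w : xR²w}. Then □□q at x, so □q at x, so q at y, i.e. ∃z(Rxz∧Rzy).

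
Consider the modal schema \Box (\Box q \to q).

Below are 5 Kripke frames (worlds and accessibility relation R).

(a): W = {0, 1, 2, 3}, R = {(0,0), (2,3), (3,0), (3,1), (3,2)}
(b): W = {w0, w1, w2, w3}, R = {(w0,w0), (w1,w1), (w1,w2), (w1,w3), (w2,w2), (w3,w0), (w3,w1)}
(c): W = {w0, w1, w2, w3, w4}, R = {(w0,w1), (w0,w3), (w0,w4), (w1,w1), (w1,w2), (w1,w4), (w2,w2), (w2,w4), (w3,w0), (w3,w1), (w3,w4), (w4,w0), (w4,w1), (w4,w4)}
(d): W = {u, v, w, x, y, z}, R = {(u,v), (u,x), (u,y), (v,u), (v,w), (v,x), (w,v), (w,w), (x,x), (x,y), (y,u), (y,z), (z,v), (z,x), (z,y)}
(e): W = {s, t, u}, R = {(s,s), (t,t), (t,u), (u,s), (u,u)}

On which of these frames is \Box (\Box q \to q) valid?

This is the axiom for shift-reflexivity; its first-order frame correspondent is \forall x \forall y (Rxy \to Ryy).
(a): fails — R32 but not R22.
(b): fails — Rw1w3 but not Rw3w3.
(c): fails — Rw3w0 but not Rw0w0.
(d): fails — Ruv but not Rvv.
(e): ✓.
Valid on: (e).

(e)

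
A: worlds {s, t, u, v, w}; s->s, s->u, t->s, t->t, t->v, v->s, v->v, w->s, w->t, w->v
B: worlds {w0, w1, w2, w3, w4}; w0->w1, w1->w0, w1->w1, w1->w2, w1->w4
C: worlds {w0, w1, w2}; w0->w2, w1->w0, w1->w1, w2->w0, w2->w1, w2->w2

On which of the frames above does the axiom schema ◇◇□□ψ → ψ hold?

The schema corresponds to a generalized confluence (Geach) condition: ∀x ∀y (xR²y → ∃w (yR²w ∧ x = w)).
A: fails — sR²u but no w* with uR²w* and s=w*.
B: fails — w0R²w2 but no w with w2R²w and w0=w.
C: satisfies the condition.

C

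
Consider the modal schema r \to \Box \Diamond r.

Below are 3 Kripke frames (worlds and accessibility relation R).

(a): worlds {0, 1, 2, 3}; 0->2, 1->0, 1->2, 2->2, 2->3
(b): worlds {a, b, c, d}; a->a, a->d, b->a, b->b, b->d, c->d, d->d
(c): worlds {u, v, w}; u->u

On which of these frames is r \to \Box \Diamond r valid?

This is the axiom for symmetry; its first-order frame correspondent is \forall x \forall y (Rxy \to Ryx).
(a): fails — R10 but not R01.
(b): fails — Rcd but not Rdc.
(c): ✓.
Valid on: (c).

(c)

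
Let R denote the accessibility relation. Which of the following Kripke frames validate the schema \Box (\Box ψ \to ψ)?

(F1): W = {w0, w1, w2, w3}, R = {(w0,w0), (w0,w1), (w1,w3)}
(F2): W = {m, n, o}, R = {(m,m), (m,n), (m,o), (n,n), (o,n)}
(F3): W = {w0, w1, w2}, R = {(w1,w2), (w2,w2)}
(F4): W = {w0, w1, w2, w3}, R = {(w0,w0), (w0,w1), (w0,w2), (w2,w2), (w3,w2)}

Frame correspondent (Sahlqvist): \forall x \forall y (Rxy \to Ryy) — i.e. shift-reflexivity.
(F1): fails — Rw0w1 but not Rw1w1.
(F2): fails — Rmo but not Roo.
(F3): ✓.
(F4): fails — Rw0w1 but not Rw1w1.
Valid on: (F3).

(F3)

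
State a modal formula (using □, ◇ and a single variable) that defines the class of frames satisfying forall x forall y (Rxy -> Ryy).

A defining formula is □(□r → r) (the T□ axiom).
Suppose □(□r→r) is valid. Take Rxy and set V(r)={w : Ryw}. Then at y, □r holds; since □(□r→r) at x, □r→r at y, so r at y, i.e. Ryy.

□(□r → r)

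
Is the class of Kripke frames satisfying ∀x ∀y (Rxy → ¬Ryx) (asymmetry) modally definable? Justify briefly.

Not modally definable

If a class were modally definable it would be closed under surjective bounded morphisms (Goldblatt–Thomason).
The 4-cycle (worlds a,b,c,d with a→b→c→d→a) is asymmetric. Mapping every world to a single reflexive point • is a surjective bounded morphism, and the reflexive point is not asymmetric (R•• but asymmetry requires ¬R••).
Hence asymmetry is not modally definable.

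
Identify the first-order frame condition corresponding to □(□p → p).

This is the T□ axiom.
It corresponds to shift-reflexivity: ∀x ∀y (Rxy → Ryy).

shift-reflexivity: ∀x ∀y (Rxy → Ryy)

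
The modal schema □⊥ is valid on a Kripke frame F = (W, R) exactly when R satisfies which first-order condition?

Emptiness of R

□⊥ is valid iff no world has any successor (otherwise □⊥ fails at any world with one).
The converse is a direct semantic check.
So the correspondent is emptiness of R.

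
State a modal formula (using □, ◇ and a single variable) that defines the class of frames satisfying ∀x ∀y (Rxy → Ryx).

A defining formula is ψ → □◇ψ (the B axiom).

ψ → □◇ψ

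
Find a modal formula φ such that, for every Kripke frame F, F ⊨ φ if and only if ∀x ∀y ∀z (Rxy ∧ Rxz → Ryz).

This is the Euclidean property; the standard corresponding axiom is 5: ◇p → □◇p.
Suppose ◇p→□◇p is valid. Take Rxy, Rxz and set V(p)={y}. Then ◇p at x, so □◇p at x, so ◇p at z, so some w with Rzw has p; w=y, i.e. Rzy. By symmetry of the argument, Ryz.

◇p → □◇p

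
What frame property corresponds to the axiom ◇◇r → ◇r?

transitivity: ∀x ∀y ∀z (Rxy ∧ Ryz → Rxz)

This is a form of the 4 axiom.
It corresponds to transitivity: ∀x ∀y ∀z (Rxy ∧ Ryz → Rxz).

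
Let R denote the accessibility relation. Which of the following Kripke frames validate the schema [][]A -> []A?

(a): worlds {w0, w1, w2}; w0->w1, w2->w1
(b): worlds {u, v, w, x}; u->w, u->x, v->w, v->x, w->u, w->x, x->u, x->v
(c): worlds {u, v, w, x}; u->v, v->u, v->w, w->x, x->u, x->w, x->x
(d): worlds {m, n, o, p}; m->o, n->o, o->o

The schema corresponds to density: forall x forall y (Rxy -> exists z (Rxz & Rzy)).
(a): fails — Rw0w1 but no z with Rw0z and Rzw1.
(b): fails — Ruw but no z with Ruz and Rzw.
(c): fails — Ruv but no z with Ruz and Rzv.
(d): ✓.

(d)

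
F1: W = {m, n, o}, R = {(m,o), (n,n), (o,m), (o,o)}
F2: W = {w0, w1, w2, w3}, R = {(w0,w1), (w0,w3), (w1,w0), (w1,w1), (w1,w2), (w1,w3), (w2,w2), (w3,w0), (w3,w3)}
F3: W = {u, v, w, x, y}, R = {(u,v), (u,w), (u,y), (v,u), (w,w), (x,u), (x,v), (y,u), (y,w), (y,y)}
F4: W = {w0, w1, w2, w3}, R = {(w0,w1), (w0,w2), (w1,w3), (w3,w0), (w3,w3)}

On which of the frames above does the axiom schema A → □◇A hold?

F1

This is the axiom for symmetry; its first-order frame correspondent is ∀x ∀y (Rxy → Ryx).
F1: holds.
F2: fails — Rw1w2 but not Rw2w1.
F3: fails — Ruw but not Rwu.
F4: fails — Rw1w3 but not Rw3w1.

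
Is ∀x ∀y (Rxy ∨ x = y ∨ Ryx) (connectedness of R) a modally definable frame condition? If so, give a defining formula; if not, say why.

Any modally definable frame class is closed under disjoint unions.
Take 2 disjoint single-world reflexive frames: each is trivially connected, but their disjoint union has 2 worlds with no edge between distinct components, so it is not connected.
Hence connectedness of R is not modally definable.

No — not modally definable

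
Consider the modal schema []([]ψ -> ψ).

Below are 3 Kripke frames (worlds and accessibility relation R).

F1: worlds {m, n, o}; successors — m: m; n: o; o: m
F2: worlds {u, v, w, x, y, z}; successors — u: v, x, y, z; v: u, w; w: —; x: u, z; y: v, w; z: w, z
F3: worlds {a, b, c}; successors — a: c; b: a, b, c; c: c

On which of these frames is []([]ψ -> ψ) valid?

none

This is the axiom for shift-reflexivity; its first-order frame correspondent is forall x forall y (Rxy -> Ryy).
F1: fails — Rno but not Roo.
F2: fails — Ruv but not Rvv.
F3: fails — Rba but not Raa.
Valid on no frame.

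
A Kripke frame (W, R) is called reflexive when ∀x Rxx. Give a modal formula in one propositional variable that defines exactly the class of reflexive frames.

□q → q

A defining formula is □q → q (the T axiom).
Suppose □q→q is valid. At any x set V(q)={w : Rxw}. Then □q holds at x, so q holds at x, i.e. Rxx.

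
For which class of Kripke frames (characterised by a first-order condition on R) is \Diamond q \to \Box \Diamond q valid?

Suppose ◇q→□◇q is valid. Take Rxy, Rxz and set V(q)={y}. Then ◇q at x, so □◇q at x, so ◇q at z, so some w with Rzw has q; w=y, i.e. Rzy. By symmetry of the argument, Ryz.
Conversely, any frame satisfying \forall x \forall y \forall z (Rxy \wedge Rxz \to Ryz) validates the schema.
So the correspondent is the Euclidean property.

The Euclidean property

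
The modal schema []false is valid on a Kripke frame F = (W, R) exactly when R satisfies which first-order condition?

This schema is the Ver axiom.
It corresponds to emptiness of R: forall x forall y ~Rxy.

Emptiness of R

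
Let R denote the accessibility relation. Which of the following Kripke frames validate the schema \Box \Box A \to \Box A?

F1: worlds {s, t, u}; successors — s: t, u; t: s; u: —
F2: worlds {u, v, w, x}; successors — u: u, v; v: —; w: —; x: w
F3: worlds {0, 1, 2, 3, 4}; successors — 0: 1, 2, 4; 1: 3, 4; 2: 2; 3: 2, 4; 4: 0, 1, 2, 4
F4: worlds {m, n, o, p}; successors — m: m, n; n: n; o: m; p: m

This is the axiom for density; its first-order frame correspondent is \forall x \forall y (Rxy \to \exists z (Rxz \wedge Rzy)).
F1: fails — Rsu but no z with Rsz and Rzu.
F2: fails — Rxw but no z with Rxz and Rzw.
F3: fails — R13 but no z with R1z and Rz3.
F4: holds.
Valid on: F4.

F4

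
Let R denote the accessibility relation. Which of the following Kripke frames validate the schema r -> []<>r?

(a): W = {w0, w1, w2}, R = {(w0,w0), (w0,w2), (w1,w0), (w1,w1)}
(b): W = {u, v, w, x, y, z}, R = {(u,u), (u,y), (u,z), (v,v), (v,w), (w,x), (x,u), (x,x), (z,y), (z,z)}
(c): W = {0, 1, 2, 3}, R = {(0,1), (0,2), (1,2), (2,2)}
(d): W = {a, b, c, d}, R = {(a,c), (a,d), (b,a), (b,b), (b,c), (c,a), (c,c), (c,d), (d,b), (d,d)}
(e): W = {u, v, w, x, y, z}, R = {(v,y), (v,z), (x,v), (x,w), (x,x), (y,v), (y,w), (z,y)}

Frame correspondent (Sahlqvist): forall x forall y (Rxy -> Ryx) — i.e. symmetry.
(a): fails — Rw0w2 but not Rw2w0.
(b): fails — Ruz but not Rzu.
(c): fails — R12 but not R21.
(d): fails — Rbc but not Rcb.
(e): fails — Rxw but not Rwx.

none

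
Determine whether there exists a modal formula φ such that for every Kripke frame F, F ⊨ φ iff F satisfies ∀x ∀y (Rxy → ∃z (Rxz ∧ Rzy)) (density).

Definable; □□q → □q defines it

The condition is density. A defining modal formula is □□q → □q.
Suppose □□q→□q is valid. Take Rxy and set V(q)={w : xR²w}. Then □□q at x, so □q at x, so q at y, i.e. ∃z(Rxz∧Rzy).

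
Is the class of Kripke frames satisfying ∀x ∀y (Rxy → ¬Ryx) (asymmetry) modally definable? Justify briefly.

Modal frame validity is preserved under surjective bounded morphisms.
The 4-cycle (worlds a,b,c,d with a→b→c→d→a) is asymmetric. Mapping every world to a single reflexive point • is a surjective bounded morphism, and the reflexive point is not asymmetric (R•• but asymmetry requires ¬R••).
Hence asymmetry is not modally definable.

No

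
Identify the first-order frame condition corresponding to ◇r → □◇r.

This schema is the 5 axiom.
Its frame correspondent is the Euclidean property — ∀x ∀y ∀z (Rxy ∧ Rxz → Ryz).

the Euclidean property: ∀x ∀y ∀z (Rxy ∧ Rxz → Ryz)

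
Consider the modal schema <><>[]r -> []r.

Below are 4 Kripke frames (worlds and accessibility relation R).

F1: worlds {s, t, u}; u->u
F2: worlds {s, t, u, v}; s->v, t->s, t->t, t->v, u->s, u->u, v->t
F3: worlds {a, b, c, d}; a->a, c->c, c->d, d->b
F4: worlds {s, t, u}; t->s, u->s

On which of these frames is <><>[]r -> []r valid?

This is the axiom for a generalized confluence (Geach) condition; its first-order frame correspondent is forall x forall y forall z ((x R^2 y & xRz) -> exists w (yRw & z = w)).
F1: holds.
F2: fails — tR²s, tRs but no w with sRw and s=w.
F3: fails — cR²b, cRc but no w with bRw and c=w.
F4: holds.
Valid on: F1, F4.

F1, F4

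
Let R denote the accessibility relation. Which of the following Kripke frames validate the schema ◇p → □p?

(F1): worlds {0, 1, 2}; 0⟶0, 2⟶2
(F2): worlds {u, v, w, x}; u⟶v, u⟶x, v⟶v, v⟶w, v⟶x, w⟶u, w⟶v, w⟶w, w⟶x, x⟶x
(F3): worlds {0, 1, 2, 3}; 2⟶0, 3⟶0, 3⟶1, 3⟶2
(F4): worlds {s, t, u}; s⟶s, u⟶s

(F1), (F4)

This is the axiom for partial functionality; its first-order frame correspondent is ∀x ∀y ∀z (Rxy ∧ Rxz → y = z).
(F1): condition met.
(F2): fails — u sees both v and x.
(F3): fails — 3 sees both 0 and 1.
(F4): condition met.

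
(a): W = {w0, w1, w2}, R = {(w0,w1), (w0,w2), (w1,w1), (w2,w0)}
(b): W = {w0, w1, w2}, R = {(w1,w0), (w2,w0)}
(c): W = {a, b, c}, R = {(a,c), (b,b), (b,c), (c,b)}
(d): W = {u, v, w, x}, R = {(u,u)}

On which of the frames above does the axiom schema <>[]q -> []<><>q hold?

Frame correspondent (Sahlqvist): forall x forall y forall z ((xRy & xRz) -> exists w (yRw & z R^2 w)) — i.e. a generalized confluence (Geach) condition.
(a): fails — w0Rw2, w0Rw1 but no w with w2Rw and w1R²w.
(b): fails — w1Rw0, w1Rw0 but no w with w0Rw and w0R²w.
(c): satisfies the condition.
(d): satisfies the condition.

(c), (d)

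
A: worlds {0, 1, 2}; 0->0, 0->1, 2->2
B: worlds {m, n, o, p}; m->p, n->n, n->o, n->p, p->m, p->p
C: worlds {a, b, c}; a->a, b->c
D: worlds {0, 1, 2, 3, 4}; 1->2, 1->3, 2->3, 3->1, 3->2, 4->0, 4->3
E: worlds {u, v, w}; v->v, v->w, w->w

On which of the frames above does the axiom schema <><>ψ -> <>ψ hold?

A, C, E

This is the axiom for transitivity; its first-order frame correspondent is forall x forall y forall z (Rxy & Ryz -> Rxz).
A: satisfies the condition.
B: fails — Rnp and Rpm but not Rnm.
C: satisfies the condition.
D: fails — R32 and R23 but not R33.
E: satisfies the condition.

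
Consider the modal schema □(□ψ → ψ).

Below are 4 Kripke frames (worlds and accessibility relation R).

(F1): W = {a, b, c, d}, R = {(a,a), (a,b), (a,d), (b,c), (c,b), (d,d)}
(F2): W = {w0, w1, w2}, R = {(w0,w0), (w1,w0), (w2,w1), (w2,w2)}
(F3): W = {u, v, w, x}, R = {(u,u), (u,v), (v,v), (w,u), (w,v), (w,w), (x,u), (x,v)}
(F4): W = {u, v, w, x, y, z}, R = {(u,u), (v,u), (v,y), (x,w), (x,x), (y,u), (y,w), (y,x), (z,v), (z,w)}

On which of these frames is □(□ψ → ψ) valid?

Frame correspondent (Sahlqvist): ∀x ∀y (Rxy → Ryy) — i.e. shift-reflexivity.
(F1): fails — Rbc but not Rcc.
(F2): fails — Rw2w1 but not Rw1w1.
(F3): ✓.
(F4): fails — Rxw but not Rww.
Valid on: (F3).

(F3)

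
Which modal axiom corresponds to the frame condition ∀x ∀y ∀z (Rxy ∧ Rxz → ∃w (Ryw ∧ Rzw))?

The condition is convergence. The .2 schema ◇□q → □◇q defines it.
Suppose ◇□q→□◇q is valid. Take Rxy, Rxz and set V(q)={w : Ryw}. Then □q at y so ◇□q at x, so □◇q at x, so ◇q at z, giving w with Rzw and Ryw.

◇□q → □◇q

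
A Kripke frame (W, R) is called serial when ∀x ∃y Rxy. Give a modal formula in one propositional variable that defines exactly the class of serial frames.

The condition is seriality. The D schema □p → ◇p defines it.

□p → ◇p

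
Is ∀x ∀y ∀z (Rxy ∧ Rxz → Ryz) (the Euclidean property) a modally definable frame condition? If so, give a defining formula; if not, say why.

The condition is the Euclidean property. A defining modal formula is ◇q → □◇q.
Suppose ◇q→□◇q is valid. Take Rxy, Rxz and set V(q)={y}. Then ◇q at x, so □◇q at x, so ◇q at z, so some w with Rzw has q; w=y, i.e. Rzy. By symmetry of the argument, Ryz.

Yes, by ◇q → □◇q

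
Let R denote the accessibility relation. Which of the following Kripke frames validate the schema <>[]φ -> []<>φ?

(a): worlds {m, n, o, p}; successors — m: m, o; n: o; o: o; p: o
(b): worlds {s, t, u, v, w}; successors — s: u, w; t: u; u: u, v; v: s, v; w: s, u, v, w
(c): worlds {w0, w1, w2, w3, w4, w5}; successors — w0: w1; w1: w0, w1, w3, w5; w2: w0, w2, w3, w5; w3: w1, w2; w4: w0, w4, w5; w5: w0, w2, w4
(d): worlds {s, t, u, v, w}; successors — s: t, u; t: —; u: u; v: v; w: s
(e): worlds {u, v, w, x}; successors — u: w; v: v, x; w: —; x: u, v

(a)

Frame correspondent (Sahlqvist): forall x forall y forall z (Rxy & Rxz -> exists w (Ryw & Rzw)) — i.e. convergence.
(a): condition met.
(b): fails — Rvv and Rvs but v and s have no common successor.
(c): fails — Rw1w5 and Rw1w0 but w5 and w0 have no common successor.
(d): fails — Rsu and Rst but u and t have no common successor.
(e): fails — Ruw and Ruw but w and w have no common successor.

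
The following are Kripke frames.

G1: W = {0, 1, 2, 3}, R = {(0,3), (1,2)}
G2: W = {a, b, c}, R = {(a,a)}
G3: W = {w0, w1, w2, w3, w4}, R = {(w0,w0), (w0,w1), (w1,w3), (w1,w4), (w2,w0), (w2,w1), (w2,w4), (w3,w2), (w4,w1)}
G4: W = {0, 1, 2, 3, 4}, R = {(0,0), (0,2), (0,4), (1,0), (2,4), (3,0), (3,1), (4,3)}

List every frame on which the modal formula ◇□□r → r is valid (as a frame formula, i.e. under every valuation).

G2

This is the axiom for a generalized confluence (Geach) condition; its first-order frame correspondent is ∀x ∀y (xRy → ∃w (yR²w ∧ x = w)).
G1: fails — 0R3 but no w with 3R²w and 0=w.
G2: condition met.
G3: fails — w0Rw1 but no w with w1R²w and w0=w.
G4: fails — 0R2 but no w with 2R²w and 0=w.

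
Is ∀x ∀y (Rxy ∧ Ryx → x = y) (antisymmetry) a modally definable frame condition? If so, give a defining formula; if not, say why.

Modal frame validity is preserved under surjective bounded morphisms.
The 8-cycle (worlds a,b,c,d,e,f,g,h with a→b→c→d→e→f→g→h→a) is antisymmetric. Sending even-indexed worlds to • and odd-indexed worlds to ∘ is a surjective bounded morphism onto the two-world frame with •↔∘, which is not antisymmetric.
Hence antisymmetry is not modally definable.

No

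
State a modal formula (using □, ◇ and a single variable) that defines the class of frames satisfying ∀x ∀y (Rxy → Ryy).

The condition is shift-reflexivity. The T□ schema □(□p → p) defines it.
Suppose □(□p→p) is valid. Take Rxy and set V(p)={w : Ryw}. Then at y, □p holds; since □(□p→p) at x, □p→p at y, so p at y, i.e. Ryy.

□(□p → p)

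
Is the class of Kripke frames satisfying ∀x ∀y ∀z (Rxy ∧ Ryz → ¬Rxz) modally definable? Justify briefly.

If a class were modally definable it would be closed under surjective bounded morphisms (Goldblatt–Thomason).
The 5-cycle (worlds s,t,u,v,w with s→t→u→v→w→s) is intransitive. Mapping every world to a single reflexive point • is a surjective bounded morphism; the reflexive point is not intransitive (R••∧R•• but R••).
Hence intransitivity is not modally definable.

Not modally definable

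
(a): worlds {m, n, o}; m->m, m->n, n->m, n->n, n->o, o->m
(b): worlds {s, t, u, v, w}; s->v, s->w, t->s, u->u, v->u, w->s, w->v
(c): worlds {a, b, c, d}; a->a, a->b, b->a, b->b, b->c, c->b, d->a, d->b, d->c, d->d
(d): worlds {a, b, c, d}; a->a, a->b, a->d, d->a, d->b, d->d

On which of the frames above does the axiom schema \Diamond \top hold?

(a), (b), (c)

Frame correspondent (Sahlqvist): \forall x \exists y Rxy — i.e. seriality.
(a): condition met.
(b): condition met.
(c): condition met.
(d): fails — world b has no successor.
Valid on: (a), (b), (c).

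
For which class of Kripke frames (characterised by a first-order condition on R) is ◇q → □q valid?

partial functionality: ∀x ∀y ∀z (Rxy ∧ Rxz → y = z)

Suppose ◇q→□q is valid. Take Rxy, Rxz and set V(q)={y}. Then ◇q at x, so □q at x, so q at z, i.e. z=y.
The converse is a direct semantic check.
Frame condition: ∀x ∀y ∀z (Rxy ∧ Rxz → y = z).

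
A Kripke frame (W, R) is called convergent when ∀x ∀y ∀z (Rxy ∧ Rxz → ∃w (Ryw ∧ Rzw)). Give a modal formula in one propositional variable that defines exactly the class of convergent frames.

◇□p → □◇p

This is convergence; the standard corresponding axiom is .2: ◇□p → □◇p.
Suppose ◇□p→□◇p is valid. Take Rxy, Rxz and set V(p)={w : Ryw}. Then □p at y so ◇□p at x, so □◇p at x, so ◇p at z, giving w with Rzw and Ryw.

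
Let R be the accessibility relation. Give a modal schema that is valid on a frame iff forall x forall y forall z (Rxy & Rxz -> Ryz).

◇r → □◇r

This is the Euclidean property; the standard corresponding axiom is 5: ◇r → □◇r.
Suppose ◇r→□◇r is valid. Take Rxy, Rxz and set V(r)={y}. Then ◇r at x, so □◇r at x, so ◇r at z, so some w with Rzw has r; w=y, i.e. Rzy. By symmetry of the argument, Ryz.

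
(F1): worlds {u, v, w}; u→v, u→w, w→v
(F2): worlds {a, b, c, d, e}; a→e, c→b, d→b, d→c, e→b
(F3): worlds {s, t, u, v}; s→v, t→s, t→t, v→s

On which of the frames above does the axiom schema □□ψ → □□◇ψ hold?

none

The schema corresponds to a generalized confluence (Geach) condition: ∀x ∀z (xR²z → ∃w (xR²w ∧ zRw)).
(F1): fails — uR²v but no t with uR²t and vRt.
(F2): fails — aR²b but no w with aR²w and bRw.
(F3): fails — sR²s but no w with sR²w and sRw.
Valid on no frame.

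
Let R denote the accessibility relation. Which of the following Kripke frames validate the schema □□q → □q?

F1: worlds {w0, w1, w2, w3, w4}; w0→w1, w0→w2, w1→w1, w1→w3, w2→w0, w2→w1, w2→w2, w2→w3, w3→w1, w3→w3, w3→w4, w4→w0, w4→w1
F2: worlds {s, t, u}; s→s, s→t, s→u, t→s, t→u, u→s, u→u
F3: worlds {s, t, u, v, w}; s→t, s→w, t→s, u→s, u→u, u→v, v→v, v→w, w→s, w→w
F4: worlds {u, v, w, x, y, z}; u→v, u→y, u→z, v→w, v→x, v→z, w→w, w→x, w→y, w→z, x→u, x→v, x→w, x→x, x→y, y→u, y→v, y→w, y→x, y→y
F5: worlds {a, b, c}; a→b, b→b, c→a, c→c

The schema corresponds to density: ∀x ∀y (Rxy → ∃z (Rxz ∧ Rzy)).
F1: fails — Rw4w0 but no z with Rw4z and Rzw0.
F2: holds.
F3: fails — Rts but no z with Rtz and Rzs.
F4: holds.
F5: holds.

F2, F4, F5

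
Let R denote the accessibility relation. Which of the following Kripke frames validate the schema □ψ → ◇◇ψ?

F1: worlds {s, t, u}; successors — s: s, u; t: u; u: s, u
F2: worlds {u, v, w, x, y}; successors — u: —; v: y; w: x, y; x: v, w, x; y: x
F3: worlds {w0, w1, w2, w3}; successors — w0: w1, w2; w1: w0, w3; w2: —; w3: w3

F1

This is the axiom for a generalized confluence (Geach) condition; its first-order frame correspondent is ∀x ∃w (xRw ∧ xR²w).
F1: satisfies the condition.
F2: fails — at u but no t with uRt and uR²t.
F3: fails — at w0 but no w with w0Rw and w0R²w.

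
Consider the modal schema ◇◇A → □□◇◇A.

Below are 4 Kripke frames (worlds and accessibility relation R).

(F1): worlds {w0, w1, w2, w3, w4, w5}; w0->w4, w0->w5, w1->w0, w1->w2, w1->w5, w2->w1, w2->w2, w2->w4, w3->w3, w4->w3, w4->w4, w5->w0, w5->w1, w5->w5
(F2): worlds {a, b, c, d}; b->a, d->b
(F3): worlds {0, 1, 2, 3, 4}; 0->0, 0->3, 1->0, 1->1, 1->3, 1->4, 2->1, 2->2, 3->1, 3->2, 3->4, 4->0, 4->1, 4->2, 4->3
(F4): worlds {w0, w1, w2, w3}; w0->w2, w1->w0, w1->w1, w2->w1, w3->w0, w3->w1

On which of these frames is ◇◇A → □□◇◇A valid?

Frame correspondent (Sahlqvist): ∀x ∀y ∀z ((xR²y ∧ xR²z) → ∃w (y = w ∧ zR²w)) — i.e. a generalized confluence (Geach) condition.
(F1): fails — w0R²w0, w0R²w3 but no w with w0=w and w3R²w.
(F2): fails — dR²a, dR²a but no w with a=w and aR²w.
(F3): satisfies the condition.
(F4): fails — w1R²w0, w1R²w0 but no w with w0=w and w0R²w.
Valid on: (F3).

(F3)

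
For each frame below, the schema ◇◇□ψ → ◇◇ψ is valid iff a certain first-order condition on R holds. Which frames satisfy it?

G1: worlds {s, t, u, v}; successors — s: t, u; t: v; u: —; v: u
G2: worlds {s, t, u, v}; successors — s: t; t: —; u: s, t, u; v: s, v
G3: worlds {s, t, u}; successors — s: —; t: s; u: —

Frame correspondent (Sahlqvist): ∀x ∀y (xR²y → ∃w (yRw ∧ xR²w)) — i.e. a generalized confluence (Geach) condition.
G1: fails — sR²v but no w with vRw and sR²w.
G2: fails — uR²t but no w with tRw and uR²w.
G3: ✓.

G3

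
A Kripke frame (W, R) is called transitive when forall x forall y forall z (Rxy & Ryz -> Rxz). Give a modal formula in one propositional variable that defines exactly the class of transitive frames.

□ψ → □□ψ

This is transitivity; the standard corresponding axiom is 4: □ψ → □□ψ.
Suppose □ψ→□□ψ is valid. Take Rxy, Ryz and set V(ψ)={w : Rxw}. Then □ψ at x, so □□ψ at x, so □ψ at y, so ψ at z, i.e. Rxz.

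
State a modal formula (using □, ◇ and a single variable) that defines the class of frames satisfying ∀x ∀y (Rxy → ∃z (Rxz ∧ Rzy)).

This is density; the standard corresponding axiom is C4: □□r → □r.
Suppose □□r→□r is valid. Take Rxy and set V(r)={w : xR²w}. Then □□r at x, so □r at x, so r at y, i.e. ∃z(Rxz∧Rzy).

□□r → □r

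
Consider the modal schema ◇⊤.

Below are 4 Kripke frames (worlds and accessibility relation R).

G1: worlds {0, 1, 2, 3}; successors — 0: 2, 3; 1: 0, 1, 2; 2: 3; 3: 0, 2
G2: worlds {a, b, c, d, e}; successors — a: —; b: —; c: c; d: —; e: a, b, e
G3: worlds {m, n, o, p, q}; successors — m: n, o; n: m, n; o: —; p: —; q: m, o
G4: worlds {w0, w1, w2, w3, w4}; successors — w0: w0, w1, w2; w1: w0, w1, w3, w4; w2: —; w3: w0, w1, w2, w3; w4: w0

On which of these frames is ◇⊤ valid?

G1

Frame correspondent (Sahlqvist): ∀x ∃y Rxy — i.e. seriality.
G1: ✓.
G2: fails — world a has no successor.
G3: fails — world o has no successor.
G4: fails — world w2 has no successor.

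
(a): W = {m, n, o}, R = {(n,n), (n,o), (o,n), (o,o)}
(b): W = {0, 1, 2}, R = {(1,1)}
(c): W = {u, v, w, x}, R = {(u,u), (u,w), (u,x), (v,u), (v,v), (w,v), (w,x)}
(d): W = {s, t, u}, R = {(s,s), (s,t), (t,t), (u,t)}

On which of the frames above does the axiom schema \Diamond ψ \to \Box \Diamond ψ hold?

(a), (b)

This is the axiom for the Euclidean property; its first-order frame correspondent is \forall x \forall y \forall z (Rxy \wedge Rxz \to Ryz).
(a): holds.
(b): holds.
(c): fails — Ruw and Ruw but not Rww.
(d): fails — Rst and Rss but not Rts.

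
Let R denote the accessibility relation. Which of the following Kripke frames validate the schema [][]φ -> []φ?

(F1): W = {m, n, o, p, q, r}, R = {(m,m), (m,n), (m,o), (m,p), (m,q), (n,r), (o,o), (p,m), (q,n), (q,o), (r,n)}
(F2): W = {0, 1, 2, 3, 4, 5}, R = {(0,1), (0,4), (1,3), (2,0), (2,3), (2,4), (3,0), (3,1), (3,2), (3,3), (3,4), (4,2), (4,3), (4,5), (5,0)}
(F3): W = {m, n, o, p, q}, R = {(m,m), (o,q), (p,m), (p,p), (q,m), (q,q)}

(F3)

This is the axiom for density; its first-order frame correspondent is forall x forall y (Rxy -> exists z (Rxz & Rzy)).
(F1): fails — Rnr but no z with Rnz and Rzr.
(F2): fails — R01 but no z with R0z and Rz1.
(F3): ✓.
Valid on: (F3).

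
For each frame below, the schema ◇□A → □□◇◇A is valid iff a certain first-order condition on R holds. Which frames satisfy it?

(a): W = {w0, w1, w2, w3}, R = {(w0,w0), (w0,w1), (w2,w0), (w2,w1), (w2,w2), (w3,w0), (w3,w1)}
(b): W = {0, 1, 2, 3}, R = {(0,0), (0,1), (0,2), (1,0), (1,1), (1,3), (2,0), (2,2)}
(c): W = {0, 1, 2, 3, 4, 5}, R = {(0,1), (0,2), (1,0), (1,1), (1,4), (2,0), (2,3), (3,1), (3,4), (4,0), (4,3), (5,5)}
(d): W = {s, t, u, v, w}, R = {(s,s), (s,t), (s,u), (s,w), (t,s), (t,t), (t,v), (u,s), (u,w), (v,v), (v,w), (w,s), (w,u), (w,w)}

(d)

This is the axiom for a generalized confluence (Geach) condition; its first-order frame correspondent is ∀x ∀y ∀z ((xRy ∧ xR²z) → ∃w (yRw ∧ zR²w)).
(a): fails — w0Rw0, w0R²w1 but no w with w0Rw and w1R²w.
(b): fails — 0R0, 0R²3 but no w with 0Rw and 3R²w.
(c): fails — 0R2, 0R²4 but no w with 2Rw and 4R²w.
(d): satisfies the condition.
Valid on: (d).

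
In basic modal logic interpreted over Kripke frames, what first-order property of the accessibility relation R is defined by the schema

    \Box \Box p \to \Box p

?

density

This schema is the C4 axiom.
It corresponds to density: \forall x \forall y (Rxy \to \exists z (Rxz \wedge Rzy)).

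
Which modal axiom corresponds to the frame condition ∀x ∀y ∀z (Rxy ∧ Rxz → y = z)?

A defining formula is ◇q → □q (the CD axiom).
Suppose ◇q→□q is valid. Take Rxy, Rxz and set V(q)={y}. Then ◇q at x, so □q at x, so q at z, i.e. z=y.

◇q → □q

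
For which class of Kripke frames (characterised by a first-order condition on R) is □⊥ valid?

□⊥ is valid iff no world has any successor (otherwise □⊥ fails at any world with one).

emptiness of R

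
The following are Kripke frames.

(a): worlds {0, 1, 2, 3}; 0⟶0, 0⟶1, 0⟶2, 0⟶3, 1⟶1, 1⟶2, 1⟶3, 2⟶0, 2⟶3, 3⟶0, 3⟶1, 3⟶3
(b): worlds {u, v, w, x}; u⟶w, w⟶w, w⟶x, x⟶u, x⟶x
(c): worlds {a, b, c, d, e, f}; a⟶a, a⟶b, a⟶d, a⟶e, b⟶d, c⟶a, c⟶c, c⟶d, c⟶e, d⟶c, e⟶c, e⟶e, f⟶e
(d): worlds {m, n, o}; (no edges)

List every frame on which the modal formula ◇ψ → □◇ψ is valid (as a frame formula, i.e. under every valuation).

(d)

The schema corresponds to the Euclidean property: ∀x ∀y ∀z (Rxy ∧ Rxz → Ryz).
(a): fails — R02 and R02 but not R22.
(b): fails — Rwx and Rww but not Rxw.
(c): fails — Rab and Rab but not Rbb.
(d): ✓.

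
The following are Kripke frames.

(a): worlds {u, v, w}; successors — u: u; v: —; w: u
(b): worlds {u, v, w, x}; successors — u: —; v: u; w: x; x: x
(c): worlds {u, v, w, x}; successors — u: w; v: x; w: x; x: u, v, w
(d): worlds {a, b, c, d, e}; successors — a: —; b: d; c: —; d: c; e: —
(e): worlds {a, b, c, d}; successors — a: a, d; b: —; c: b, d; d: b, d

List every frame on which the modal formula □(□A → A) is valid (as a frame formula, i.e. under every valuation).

(a)

This is the axiom for shift-reflexivity; its first-order frame correspondent is ∀x ∀y (Rxy → Ryy).
(a): ✓.
(b): fails — Rvu but not Ruu.
(c): fails — Rxw but not Rww.
(d): fails — Rdc but not Rcc.
(e): fails — Rcb but not Rbb.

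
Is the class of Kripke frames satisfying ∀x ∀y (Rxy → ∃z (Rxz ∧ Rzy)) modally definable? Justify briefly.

Definable; □□p → □p defines it

This is a Sahlqvist condition; the C4 axiom □□p → □p defines it.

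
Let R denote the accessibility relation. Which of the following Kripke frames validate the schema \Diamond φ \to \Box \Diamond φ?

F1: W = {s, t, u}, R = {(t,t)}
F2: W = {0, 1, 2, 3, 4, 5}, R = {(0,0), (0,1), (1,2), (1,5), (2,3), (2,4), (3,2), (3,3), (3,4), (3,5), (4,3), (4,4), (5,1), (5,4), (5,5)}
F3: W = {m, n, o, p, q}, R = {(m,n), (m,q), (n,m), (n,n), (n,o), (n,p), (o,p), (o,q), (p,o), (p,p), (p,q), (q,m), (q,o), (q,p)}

F1

This is the axiom for the Euclidean property; its first-order frame correspondent is \forall x \forall y \forall z (Rxy \wedge Rxz \to Ryz).
F1: satisfies the condition.
F2: fails — R01 and R00 but not R10.
F3: fails — Rmq and Rmq but not Rqq.
Valid on: F1.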